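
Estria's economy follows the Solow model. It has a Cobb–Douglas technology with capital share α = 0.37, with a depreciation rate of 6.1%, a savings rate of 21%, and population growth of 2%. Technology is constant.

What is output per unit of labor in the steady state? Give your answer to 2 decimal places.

Steady state requires s·f(k) = (n + δ)·k, i.e. s·k^α = (n + δ)·k.
Rearranging, k^(1−α) = s / (n + δ).
k^0.63 = 0.21 / (0.020 + 0.061) = 0.21 / 0.081 = 2.5926
k* = 2.5926^(1/0.63) ≈ 4.5365
y* = (k*)^α = 4.5365^0.37 ≈ 1.7498

y* = 1.75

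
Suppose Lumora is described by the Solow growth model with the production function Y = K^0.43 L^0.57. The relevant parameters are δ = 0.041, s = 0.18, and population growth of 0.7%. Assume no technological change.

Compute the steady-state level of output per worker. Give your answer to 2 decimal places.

y* = 2.71

At the steady state, Δk = 0, so s·k^α = (n + δ)·k.
Dividing both sides by k: k^(1−α) = s / (n + δ).
k^0.57 = 0.18 / (0.007 + 0.041) = 0.18 / 0.048 = 3.7500
k* = 3.7500^(1/0.57) ≈ 10.1642
y* = (k*)^α = 10.1642^0.43 ≈ 2.7105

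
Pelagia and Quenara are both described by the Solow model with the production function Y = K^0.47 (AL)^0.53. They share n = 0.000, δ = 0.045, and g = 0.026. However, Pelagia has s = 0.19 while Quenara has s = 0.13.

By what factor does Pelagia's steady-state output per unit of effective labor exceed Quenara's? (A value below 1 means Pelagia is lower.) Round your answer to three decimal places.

Steady-state y* = [s/(n + g + δ)]^(α/(1−α)), so the ratio is [ (s_P/(n + g + δ)_P) / (s_Q/(n + g + δ)_Q) ]^0.8868.
s_P/(n + g + δ)_P = 0.19/0.071 = 2.6761; s_Q/(n + g + δ)_Q = 0.13/0.071 = 1.8310.
Ratio = (2.6761/1.8310)^0.8868 = 1.4616^0.8868 ≈ 1.4001

ratio ≈ 1.400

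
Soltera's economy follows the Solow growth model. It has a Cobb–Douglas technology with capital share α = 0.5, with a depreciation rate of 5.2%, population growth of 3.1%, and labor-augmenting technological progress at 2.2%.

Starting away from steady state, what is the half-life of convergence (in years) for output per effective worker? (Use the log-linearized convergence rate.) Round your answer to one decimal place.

Near the steady state the convergence rate is λ = (1 − α)(n + g + δ).
λ = (1 − 0.5) × 0.105 = 0.5 × 0.105 = 0.0525
Half-life = ln 2 / λ = 0.6931 / 0.0525 ≈ 13.20 years

about 13.2 years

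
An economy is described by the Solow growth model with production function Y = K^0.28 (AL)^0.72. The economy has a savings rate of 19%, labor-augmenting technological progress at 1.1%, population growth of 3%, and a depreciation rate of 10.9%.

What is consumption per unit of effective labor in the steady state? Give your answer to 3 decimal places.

At the steady state, Δk = 0, so s·k^α = (n + g + δ)·k.
Dividing both sides by k: k^(1−α) = s / (n + g + δ).
k^0.72 = 0.19 / (0.030 + 0.011 + 0.109) = 0.19 / 0.150 = 1.2667
k* = 1.2667^(1/0.72) ≈ 1.3887
y* = (k*)^α = 1.3887^0.28 ≈ 1.0963
c* = (1 − s)·y* = (1 − 0.19) × 1.0963 ≈ 0.8880

c* ≈ 0.888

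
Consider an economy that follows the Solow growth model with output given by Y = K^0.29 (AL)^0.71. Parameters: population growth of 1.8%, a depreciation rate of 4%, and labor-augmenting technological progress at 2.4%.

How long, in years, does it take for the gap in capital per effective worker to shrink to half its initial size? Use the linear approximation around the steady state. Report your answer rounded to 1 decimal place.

half-life ≈ 11.9 years

Near the steady state the convergence rate is λ = (1 − α)(n + g + δ).
λ = (1 − 0.29) × 0.082 = 0.71 × 0.082 = 0.05822
Half-life = ln 2 / λ = 0.6931 / 0.05822 ≈ 11.90 years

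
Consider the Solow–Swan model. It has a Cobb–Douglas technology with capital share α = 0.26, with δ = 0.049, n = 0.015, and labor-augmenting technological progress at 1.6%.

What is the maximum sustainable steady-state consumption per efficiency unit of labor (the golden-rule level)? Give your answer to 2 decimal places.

At the golden rule, f'(k) = n + g + δ, so α·k^(α−1) = n + g + δ and k_gold = (α/(n + g + δ))^(1/(1−α)).
k_gold = (0.26/0.080)^(1/0.74) = 3.2500^1.3514 ≈ 4.9177
c_gold = f(k_gold) − (n + g + δ)·k_gold = 1.5131 − 0.080×4.9177 ≈ 1.1197

c_gold ≈ 1.12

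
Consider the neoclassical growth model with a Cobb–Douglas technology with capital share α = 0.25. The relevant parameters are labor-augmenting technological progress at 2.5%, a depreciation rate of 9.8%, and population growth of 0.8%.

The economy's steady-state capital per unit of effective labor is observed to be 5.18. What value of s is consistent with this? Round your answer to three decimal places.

At the steady state, Δk = 0, so s·k^α = (n + g + δ)·k.
So s / (n + g + δ) = (k*)^(1−α) = 5.18^0.75 = 3.4336.
Therefore s = 3.4336 × (n + g + δ) = 3.4336 × 0.131 = 0.4498.

s ≈ 0.450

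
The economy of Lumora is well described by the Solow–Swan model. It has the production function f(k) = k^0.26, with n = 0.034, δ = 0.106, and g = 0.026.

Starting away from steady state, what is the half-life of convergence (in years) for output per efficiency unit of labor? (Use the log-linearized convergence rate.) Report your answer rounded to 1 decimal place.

about 5.6 years

Near the steady state the convergence rate is λ = (1 − α)(n + g + δ).
λ = (1 − 0.26) × 0.166 = 0.74 × 0.166 = 0.12284
Half-life = ln 2 / λ = 0.6931 / 0.12284 ≈ 5.64 years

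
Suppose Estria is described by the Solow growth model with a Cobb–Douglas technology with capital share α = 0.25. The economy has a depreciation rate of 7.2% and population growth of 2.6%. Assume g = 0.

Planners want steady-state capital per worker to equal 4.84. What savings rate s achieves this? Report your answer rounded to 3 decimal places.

At the steady state, Δk = 0, so s·k^α = (n + δ)·k.
So s / (n + δ) = (k*)^(1−α) = 4.84^0.75 = 3.2631.
Therefore s = 3.2631 × (n + δ) = 3.2631 × 0.098 = 0.3198.

s ≈ 0.320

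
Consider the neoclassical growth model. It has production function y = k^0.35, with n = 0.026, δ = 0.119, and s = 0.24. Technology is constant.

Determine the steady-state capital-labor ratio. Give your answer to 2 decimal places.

Steady state requires s·f(k) = (n + δ)·k, i.e. s·k^α = (n + δ)·k.
Rearranging, k^(1−α) = s / (n + δ).
k^0.65 = 0.24 / (0.026 + 0.119) = 0.24 / 0.145 = 1.6552
k* = 1.6552^(1/0.65) ≈ 2.1712

k* = 2.17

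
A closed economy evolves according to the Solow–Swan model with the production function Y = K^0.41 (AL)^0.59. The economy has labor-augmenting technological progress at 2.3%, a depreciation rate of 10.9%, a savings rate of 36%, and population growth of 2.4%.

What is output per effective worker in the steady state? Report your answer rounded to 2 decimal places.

y* = 1.79

Steady state requires s·f(k) = (n + g + δ)·k, i.e. s·k^α = (n + g + δ)·k.
Dividing both sides by k: k^(1−α) = s / (n + g + δ).
k^0.59 = 0.36 / (0.024 + 0.023 + 0.109) = 0.36 / 0.156 = 2.3077
k* = 2.3077^(1/0.59) ≈ 4.1263
y* = (k*)^α = 4.1263^0.41 ≈ 1.7881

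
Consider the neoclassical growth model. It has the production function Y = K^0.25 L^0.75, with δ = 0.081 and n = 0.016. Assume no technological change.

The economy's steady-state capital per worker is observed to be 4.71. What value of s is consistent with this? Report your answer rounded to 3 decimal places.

Steady state requires s·f(k) = (n + δ)·k, i.e. s·k^α = (n + δ)·k.
So s / (n + δ) = (k*)^(1−α) = 4.71^0.75 = 3.1972.
Therefore s = 3.1972 × (n + δ) = 3.1972 × 0.097 = 0.3101.

s ≈ 0.310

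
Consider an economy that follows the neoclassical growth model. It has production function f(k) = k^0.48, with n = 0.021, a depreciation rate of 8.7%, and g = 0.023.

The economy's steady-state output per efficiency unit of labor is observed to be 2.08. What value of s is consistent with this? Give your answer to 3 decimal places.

s ≈ 0.290

In steady state, investment equals break-even investment: s·k^α = (n + g + δ)·k.
Since y* = [s/(n + g + δ)]^(α/(1−α)), we have s/(n + g + δ) = (y*)^((1−α)/α) = 2.08^1.0833 = 2.2108.
Therefore s = 2.2108 × (n + g + δ) = 2.2108 × 0.131 = 0.2896.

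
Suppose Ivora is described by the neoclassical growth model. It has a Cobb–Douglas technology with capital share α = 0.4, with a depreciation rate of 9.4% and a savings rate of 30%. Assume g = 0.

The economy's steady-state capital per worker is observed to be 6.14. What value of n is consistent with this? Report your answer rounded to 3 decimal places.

n ≈ 0.007

In steady state, investment equals break-even investment: s·k^α = (n + δ)·k.
So s / (n + δ) = (k*)^(1−α) = 6.14^0.6 = 2.9710.
Therefore n + δ = s / 2.9710 = 0.30 / 2.9710 = 0.1010, so n = 0.1010 − 0.094 = 0.0070.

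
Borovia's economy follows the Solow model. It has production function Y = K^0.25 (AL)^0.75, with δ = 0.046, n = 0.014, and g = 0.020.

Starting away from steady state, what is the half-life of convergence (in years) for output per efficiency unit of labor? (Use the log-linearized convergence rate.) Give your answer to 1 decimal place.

t_½ ≈ 11.6 years

Near the steady state the convergence rate is λ = (1 − α)(n + g + δ).
λ = (1 − 0.25) × 0.080 = 0.75 × 0.080 = 0.0600
Half-life = ln 2 / λ = 0.6931 / 0.0600 ≈ 11.55 years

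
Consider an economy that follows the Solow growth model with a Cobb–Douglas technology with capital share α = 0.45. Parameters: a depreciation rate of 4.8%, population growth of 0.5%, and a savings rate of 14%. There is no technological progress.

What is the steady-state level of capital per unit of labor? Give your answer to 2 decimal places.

k* = 5.85

In steady state, investment equals break-even investment: s·k^α = (n + δ)·k.
Rearranging, k^(1−α) = s / (n + δ).
k^0.55 = 0.14 / (0.005 + 0.048) = 0.14 / 0.053 = 2.6415
k* = 2.6415^(1/0.55) ≈ 5.8479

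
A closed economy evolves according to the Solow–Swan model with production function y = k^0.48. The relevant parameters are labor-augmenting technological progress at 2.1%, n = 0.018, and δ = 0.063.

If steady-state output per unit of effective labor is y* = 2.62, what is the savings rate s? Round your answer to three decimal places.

s ≈ 0.290

In steady state, investment equals break-even investment: s·k^α = (n + g + δ)·k.
Since y* = [s/(n + g + δ)]^(α/(1−α)), we have s/(n + g + δ) = (y*)^((1−α)/α) = 2.62^1.0833 = 2.8389.
Therefore s = 2.8389 × (n + g + δ) = 2.8389 × 0.102 = 0.2896.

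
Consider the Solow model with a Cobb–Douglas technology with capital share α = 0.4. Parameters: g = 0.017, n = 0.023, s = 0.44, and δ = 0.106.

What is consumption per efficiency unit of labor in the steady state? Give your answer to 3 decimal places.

c* ≈ 1.168

At the steady state, Δk = 0, so s·k^α = (n + g + δ)·k.
Rearranging, k^(1−α) = s / (n + g + δ).
k^0.6 = 0.44 / (0.023 + 0.017 + 0.106) = 0.44 / 0.146 = 3.0137
k* = 3.0137^(1/0.6) ≈ 6.2878
y* = (k*)^α = 6.2878^0.4 ≈ 2.0864
c* = (1 − s)·y* = (1 − 0.44) × 2.0864 ≈ 1.1684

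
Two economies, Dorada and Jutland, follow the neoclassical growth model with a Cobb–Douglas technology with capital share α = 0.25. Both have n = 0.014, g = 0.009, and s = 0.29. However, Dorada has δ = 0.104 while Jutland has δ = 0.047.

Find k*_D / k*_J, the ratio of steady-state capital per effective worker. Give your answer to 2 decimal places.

Steady-state k* = [s/(n + g + δ)]^(1/(1−α)), so the ratio is [ (s_D/(n + g + δ)_D) / (s_J/(n + g + δ)_J) ]^1.3333.
s_D/(n + g + δ)_D = 0.29/0.127 = 2.2835; s_J/(n + g + δ)_J = 0.29/0.070 = 4.1429.
Ratio = (2.2835/4.1429)^1.3333 = 0.5512^1.3333 ≈ 0.4519

ratio ≈ 0.45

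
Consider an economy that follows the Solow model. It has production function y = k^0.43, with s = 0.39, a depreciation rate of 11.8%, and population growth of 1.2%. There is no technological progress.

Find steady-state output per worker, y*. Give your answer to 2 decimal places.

Steady state requires s·f(k) = (n + δ)·k, i.e. s·k^α = (n + δ)·k.
Dividing both sides by k: k^(1−α) = s / (n + δ).
k^0.57 = 0.39 / (0.012 + 0.118) = 0.39 / 0.130 = 3.0000
k* = 3.0000^(1/0.57) ≈ 6.8716
y* = (k*)^α = 6.8716^0.43 ≈ 2.2905

y* ≈ 2.29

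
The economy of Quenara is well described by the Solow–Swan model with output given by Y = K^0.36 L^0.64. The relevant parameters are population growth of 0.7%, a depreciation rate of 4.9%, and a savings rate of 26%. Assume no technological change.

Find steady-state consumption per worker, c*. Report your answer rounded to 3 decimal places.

At the steady state, Δk = 0, so s·k^α = (n + δ)·k.
Dividing both sides by k: k^(1−α) = s / (n + δ).
k^0.64 = 0.26 / (0.007 + 0.049) = 0.26 / 0.056 = 4.6429
k* = 4.6429^(1/0.64) ≈ 11.0118
y* = (k*)^α = 11.0118^0.36 ≈ 2.3718
c* = (1 − s)·y* = (1 − 0.26) × 2.3718 ≈ 1.7551

c* ≈ 1.755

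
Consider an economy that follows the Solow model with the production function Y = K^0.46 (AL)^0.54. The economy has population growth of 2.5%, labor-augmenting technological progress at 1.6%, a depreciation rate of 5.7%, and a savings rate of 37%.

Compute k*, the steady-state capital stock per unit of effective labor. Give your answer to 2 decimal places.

k* ≈ 11.71

In steady state, investment equals break-even investment: s·k^α = (n + g + δ)·k.
Rearranging, k^(1−α) = s / (n + g + δ).
k^0.54 = 0.37 / (0.025 + 0.016 + 0.057) = 0.37 / 0.098 = 3.7755
k* = 3.7755^(1/0.54) ≈ 11.7077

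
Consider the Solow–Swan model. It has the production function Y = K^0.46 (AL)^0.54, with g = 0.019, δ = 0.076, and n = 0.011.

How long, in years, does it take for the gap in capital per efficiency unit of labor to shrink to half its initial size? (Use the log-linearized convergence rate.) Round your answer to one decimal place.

Near the steady state the convergence rate is λ = (1 − α)(n + g + δ).
λ = (1 − 0.46) × 0.106 = 0.54 × 0.106 = 0.05724
Half-life = ln 2 / λ = 0.6931 / 0.05724 ≈ 12.11 years

half-life ≈ 12.1 years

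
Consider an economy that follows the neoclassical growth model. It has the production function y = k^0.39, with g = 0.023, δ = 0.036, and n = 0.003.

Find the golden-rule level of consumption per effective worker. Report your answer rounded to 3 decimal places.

c_gold ≈ 1.977

At the golden rule, f'(k) = n + g + δ, so α·k^(α−1) = n + g + δ and k_gold = (α/(n + g + δ))^(1/(1−α)).
k_gold = (0.39/0.062)^(1/0.61) = 6.2903^1.6393 ≈ 20.3827
c_gold = f(k_gold) − (n + g + δ)·k_gold = 3.2405 − 0.062×20.3827 ≈ 1.9768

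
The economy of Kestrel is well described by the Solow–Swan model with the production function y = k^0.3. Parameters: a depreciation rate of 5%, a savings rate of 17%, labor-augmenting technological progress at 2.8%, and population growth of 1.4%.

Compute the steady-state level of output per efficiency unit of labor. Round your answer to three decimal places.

In steady state, investment equals break-even investment: s·k^α = (n + g + δ)·k.
Dividing both sides by k: k^(1−α) = s / (n + g + δ).
k^0.7 = 0.17 / (0.014 + 0.028 + 0.050) = 0.17 / 0.092 = 1.8478
k* = 1.8478^(1/0.7) ≈ 2.4040
y* = (k*)^α = 2.4040^0.3 ≈ 1.3010

y* = 1.301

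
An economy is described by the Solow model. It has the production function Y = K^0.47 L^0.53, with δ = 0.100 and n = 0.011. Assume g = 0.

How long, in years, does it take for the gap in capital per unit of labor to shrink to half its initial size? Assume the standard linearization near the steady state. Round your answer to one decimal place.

t_½ ≈ 11.8 years

Near the steady state the convergence rate is λ = (1 − α)(n + δ).
λ = (1 − 0.47) × 0.111 = 0.53 × 0.111 = 0.05883
Half-life = ln 2 / λ = 0.6931 / 0.05883 ≈ 11.78 years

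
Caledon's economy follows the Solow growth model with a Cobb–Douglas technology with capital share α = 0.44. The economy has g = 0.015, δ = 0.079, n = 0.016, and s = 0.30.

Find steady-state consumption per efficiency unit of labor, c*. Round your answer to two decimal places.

In steady state, investment equals break-even investment: s·k^α = (n + g + δ)·k.
Dividing both sides by k: k^(1−α) = s / (n + g + δ).
k^0.56 = 0.30 / (0.016 + 0.015 + 0.079) = 0.30 / 0.110 = 2.7273
k* = 2.7273^(1/0.56) ≈ 5.9992
y* = (k*)^α = 5.9992^0.44 ≈ 2.1997
c* = (1 − s)·y* = (1 − 0.30) × 2.1997 ≈ 1.5398

c* ≈ 1.54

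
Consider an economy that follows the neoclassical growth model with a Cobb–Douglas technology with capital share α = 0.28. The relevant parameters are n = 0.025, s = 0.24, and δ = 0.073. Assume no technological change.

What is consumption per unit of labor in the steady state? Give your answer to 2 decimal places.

c* = 1.08

Steady state requires s·f(k) = (n + δ)·k, i.e. s·k^α = (n + δ)·k.
Dividing both sides by k: k^(1−α) = s / (n + δ).
k^0.72 = 0.24 / (0.025 + 0.073) = 0.24 / 0.098 = 2.4490
k* = 2.4490^(1/0.72) ≈ 3.4695
y* = (k*)^α = 3.4695^0.28 ≈ 1.4167
c* = (1 − s)·y* = (1 − 0.24) × 1.4167 ≈ 1.0767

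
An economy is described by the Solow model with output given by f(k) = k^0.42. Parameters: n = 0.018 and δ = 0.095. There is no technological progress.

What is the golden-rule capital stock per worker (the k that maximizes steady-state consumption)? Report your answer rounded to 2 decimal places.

The golden rule sets f'(k) = n + δ, i.e. α·k^(α−1) = n + δ.
So k^(1−α) = α / (n + δ) = 0.42 / 0.113 = 3.7168.
k_gold = 3.7168^(1/0.58) ≈ 9.6172

k_gold ≈ 9.62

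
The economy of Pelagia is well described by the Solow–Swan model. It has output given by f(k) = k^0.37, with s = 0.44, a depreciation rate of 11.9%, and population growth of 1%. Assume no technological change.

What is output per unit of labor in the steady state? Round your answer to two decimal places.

At the steady state, Δk = 0, so s·k^α = (n + δ)·k.
Rearranging, k^(1−α) = s / (n + δ).
k^0.63 = 0.44 / (0.010 + 0.119) = 0.44 / 0.129 = 3.4109
k* = 3.4109^(1/0.63) ≈ 7.0117
y* = (k*)^α = 7.0117^0.37 ≈ 2.0557

y* ≈ 2.06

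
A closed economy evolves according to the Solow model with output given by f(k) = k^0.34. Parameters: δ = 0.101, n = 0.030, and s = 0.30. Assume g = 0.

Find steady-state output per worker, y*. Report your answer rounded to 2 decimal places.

y* ≈ 1.53

At the steady state, Δk = 0, so s·k^α = (n + δ)·k.
Rearranging, k^(1−α) = s / (n + δ).
k^0.66 = 0.30 / (0.030 + 0.101) = 0.30 / 0.131 = 2.2901
k* = 2.2901^(1/0.66) ≈ 3.5094
y* = (k*)^α = 3.5094^0.34 ≈ 1.5324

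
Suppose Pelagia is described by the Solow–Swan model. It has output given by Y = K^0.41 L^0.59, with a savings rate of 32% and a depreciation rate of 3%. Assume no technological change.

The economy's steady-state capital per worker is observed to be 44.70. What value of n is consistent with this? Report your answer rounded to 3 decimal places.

n ≈ 0.004

Steady state requires s·f(k) = (n + δ)·k, i.e. s·k^α = (n + δ)·k.
So s / (n + δ) = (k*)^(1−α) = 44.70^0.59 = 9.4120.
Therefore n + δ = s / 9.4120 = 0.32 / 9.4120 = 0.0340, so n = 0.0340 − 0.030 = 0.0040.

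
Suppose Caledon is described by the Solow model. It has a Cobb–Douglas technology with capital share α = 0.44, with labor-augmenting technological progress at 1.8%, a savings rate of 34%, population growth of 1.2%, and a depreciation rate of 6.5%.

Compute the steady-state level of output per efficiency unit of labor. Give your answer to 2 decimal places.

y* = 2.72

At the steady state, Δk = 0, so s·k^α = (n + g + δ)·k.
Dividing both sides by k: k^(1−α) = s / (n + g + δ).
k^0.56 = 0.34 / (0.012 + 0.018 + 0.065) = 0.34 / 0.095 = 3.5789
k* = 3.5789^(1/0.56) ≈ 9.7463
y* = (k*)^α = 9.7463^0.44 ≈ 2.7233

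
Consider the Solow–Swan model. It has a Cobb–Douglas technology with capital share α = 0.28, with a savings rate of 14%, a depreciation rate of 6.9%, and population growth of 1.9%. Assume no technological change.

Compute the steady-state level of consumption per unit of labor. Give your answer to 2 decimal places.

c* ≈ 1.03

Steady state requires s·f(k) = (n + δ)·k, i.e. s·k^α = (n + δ)·k.
Dividing both sides by k: k^(1−α) = s / (n + δ).
k^0.72 = 0.14 / (0.019 + 0.069) = 0.14 / 0.088 = 1.5909
k* = 1.5909^(1/0.72) ≈ 1.9057
y* = (k*)^α = 1.9057^0.28 ≈ 1.1979
c* = (1 − s)·y* = (1 − 0.14) × 1.1979 ≈ 1.0302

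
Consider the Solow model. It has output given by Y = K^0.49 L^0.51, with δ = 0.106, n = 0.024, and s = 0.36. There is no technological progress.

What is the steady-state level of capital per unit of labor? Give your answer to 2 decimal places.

k* ≈ 7.37

At the steady state, Δk = 0, so s·k^α = (n + δ)·k.
Dividing both sides by k: k^(1−α) = s / (n + δ).
k^0.51 = 0.36 / (0.024 + 0.106) = 0.36 / 0.130 = 2.7692
k* = 2.7692^(1/0.51) ≈ 7.3682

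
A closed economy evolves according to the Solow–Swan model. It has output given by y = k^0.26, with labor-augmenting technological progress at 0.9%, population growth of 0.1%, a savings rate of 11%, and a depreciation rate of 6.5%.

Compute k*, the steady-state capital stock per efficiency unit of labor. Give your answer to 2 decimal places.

k* ≈ 1.68

Steady state requires s·f(k) = (n + g + δ)·k, i.e. s·k^α = (n + g + δ)·k.
Dividing both sides by k: k^(1−α) = s / (n + g + δ).
k^0.74 = 0.11 / (0.001 + 0.009 + 0.065) = 0.11 / 0.075 = 1.4667
k* = 1.4667^(1/0.74) ≈ 1.6780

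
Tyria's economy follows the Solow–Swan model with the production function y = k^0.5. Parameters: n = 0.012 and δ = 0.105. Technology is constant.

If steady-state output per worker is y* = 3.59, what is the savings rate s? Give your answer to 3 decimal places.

s ≈ 0.420

Steady state requires s·f(k) = (n + δ)·k, i.e. s·k^α = (n + δ)·k.
Since y* = [s/(n + δ)]^(α/(1−α)), we have s/(n + δ) = (y*)^((1−α)/α) = 3.59^1 = 3.5900.
Therefore s = 3.5900 × (n + δ) = 3.5900 × 0.117 = 0.4200.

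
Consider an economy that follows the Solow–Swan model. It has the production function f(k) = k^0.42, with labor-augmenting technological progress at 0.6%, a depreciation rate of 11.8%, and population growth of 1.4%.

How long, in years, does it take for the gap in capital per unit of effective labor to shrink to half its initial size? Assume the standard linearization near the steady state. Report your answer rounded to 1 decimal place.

half-life ≈ 8.7 years

Near the steady state the convergence rate is λ = (1 − α)(n + g + δ).
λ = (1 − 0.42) × 0.138 = 0.58 × 0.138 = 0.08004
Half-life = ln 2 / λ = 0.6931 / 0.08004 ≈ 8.66 years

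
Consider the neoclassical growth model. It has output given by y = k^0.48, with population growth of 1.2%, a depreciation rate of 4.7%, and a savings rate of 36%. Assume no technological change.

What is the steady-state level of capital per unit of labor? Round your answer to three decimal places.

k* = 32.395

At the steady state, Δk = 0, so s·k^α = (n + δ)·k.
Dividing both sides by k: k^(1−α) = s / (n + δ).
k^0.52 = 0.36 / (0.012 + 0.047) = 0.36 / 0.059 = 6.1017
k* = 6.1017^(1/0.52) ≈ 32.3953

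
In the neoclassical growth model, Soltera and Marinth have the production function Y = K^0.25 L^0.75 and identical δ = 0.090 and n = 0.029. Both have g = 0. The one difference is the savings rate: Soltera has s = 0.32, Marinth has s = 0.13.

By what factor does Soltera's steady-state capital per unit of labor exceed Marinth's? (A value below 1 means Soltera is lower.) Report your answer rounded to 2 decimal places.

Steady-state k* = [s/(n + δ)]^(1/(1−α)), so the ratio is [ (s_S/(n + δ)_S) / (s_M/(n + δ)_M) ]^1.3333.
s_S/(n + δ)_S = 0.32/0.119 = 2.6891; s_M/(n + δ)_M = 0.13/0.119 = 1.0924.
Ratio = (2.6891/1.0924)^1.3333 = 2.4616^1.3333 ≈ 3.3236

ratio ≈ 3.32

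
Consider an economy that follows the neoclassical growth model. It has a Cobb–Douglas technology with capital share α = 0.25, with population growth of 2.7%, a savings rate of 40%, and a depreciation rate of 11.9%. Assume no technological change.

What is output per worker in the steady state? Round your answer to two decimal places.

y* ≈ 1.40

In steady state, investment equals break-even investment: s·k^α = (n + δ)·k.
Rearranging, k^(1−α) = s / (n + δ).
k^0.75 = 0.40 / (0.027 + 0.119) = 0.40 / 0.146 = 2.7397
k* = 2.7397^(1/0.75) ≈ 3.8336
y* = (k*)^α = 3.8336^0.25 ≈ 1.3993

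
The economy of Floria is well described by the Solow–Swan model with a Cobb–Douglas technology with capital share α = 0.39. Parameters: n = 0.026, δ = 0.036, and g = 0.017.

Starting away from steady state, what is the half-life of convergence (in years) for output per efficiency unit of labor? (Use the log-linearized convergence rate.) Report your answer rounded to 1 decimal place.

half-life ≈ 14.4 years

Near the steady state the convergence rate is λ = (1 − α)(n + g + δ).
λ = (1 − 0.39) × 0.079 = 0.61 × 0.079 = 0.04819
Half-life = ln 2 / λ = 0.6931 / 0.04819 ≈ 14.38 years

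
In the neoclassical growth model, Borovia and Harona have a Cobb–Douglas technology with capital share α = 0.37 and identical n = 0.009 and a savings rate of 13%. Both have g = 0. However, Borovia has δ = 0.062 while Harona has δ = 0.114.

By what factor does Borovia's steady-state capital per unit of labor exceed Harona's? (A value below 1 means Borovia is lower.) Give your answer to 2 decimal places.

Steady-state k* = [s/(n + δ)]^(1/(1−α)), so the ratio is [ (s_B/(n + δ)_B) / (s_H/(n + δ)_H) ]^1.5873.
s_B/(n + δ)_B = 0.13/0.071 = 1.8310; s_H/(n + δ)_H = 0.13/0.123 = 1.0569.
Ratio = (1.8310/1.0569)^1.5873 = 1.7324^1.5873 ≈ 2.3922

ratio ≈ 2.39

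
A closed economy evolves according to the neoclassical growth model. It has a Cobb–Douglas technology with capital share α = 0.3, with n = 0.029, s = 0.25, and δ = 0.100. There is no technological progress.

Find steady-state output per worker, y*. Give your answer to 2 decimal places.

At the steady state, Δk = 0, so s·k^α = (n + δ)·k.
Dividing both sides by k: k^(1−α) = s / (n + δ).
k^0.7 = 0.25 / (0.029 + 0.100) = 0.25 / 0.129 = 1.9380
k* = 1.9380^(1/0.7) ≈ 2.5734
y* = (k*)^α = 2.5734^0.3 ≈ 1.3279

y* ≈ 1.33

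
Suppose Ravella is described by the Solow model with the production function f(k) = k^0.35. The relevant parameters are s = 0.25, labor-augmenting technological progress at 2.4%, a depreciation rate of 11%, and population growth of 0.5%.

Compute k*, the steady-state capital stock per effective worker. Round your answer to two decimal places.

k* = 2.47

In steady state, investment equals break-even investment: s·k^α = (n + g + δ)·k.
Rearranging, k^(1−α) = s / (n + g + δ).
k^0.65 = 0.25 / (0.005 + 0.024 + 0.110) = 0.25 / 0.139 = 1.7986
k* = 1.7986^(1/0.65) ≈ 2.4672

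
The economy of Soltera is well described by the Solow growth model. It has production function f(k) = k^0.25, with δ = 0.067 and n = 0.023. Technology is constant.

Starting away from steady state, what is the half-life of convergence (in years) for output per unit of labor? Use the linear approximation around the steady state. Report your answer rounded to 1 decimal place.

Near the steady state the convergence rate is λ = (1 − α)(n + δ).
λ = (1 − 0.25) × 0.090 = 0.75 × 0.090 = 0.0675
Half-life = ln 2 / λ = 0.6931 / 0.0675 ≈ 10.27 years

about 10.3 years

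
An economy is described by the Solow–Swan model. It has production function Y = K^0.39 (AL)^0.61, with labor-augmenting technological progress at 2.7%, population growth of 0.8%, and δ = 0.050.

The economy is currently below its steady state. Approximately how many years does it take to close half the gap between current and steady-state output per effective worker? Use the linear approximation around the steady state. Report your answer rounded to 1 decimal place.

t_½ ≈ 13.4 years

Near the steady state the convergence rate is λ = (1 − α)(n + g + δ).
λ = (1 − 0.39) × 0.085 = 0.61 × 0.085 = 0.05185
Half-life = ln 2 / λ = 0.6931 / 0.05185 ≈ 13.37 years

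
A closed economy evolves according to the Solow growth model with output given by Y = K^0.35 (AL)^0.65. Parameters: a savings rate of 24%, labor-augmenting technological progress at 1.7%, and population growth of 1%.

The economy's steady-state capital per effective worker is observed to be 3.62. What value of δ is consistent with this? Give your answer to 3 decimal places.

At the steady state, Δk = 0, so s·k^α = (n + g + δ)·k.
So s / (n + g + δ) = (k*)^(1−α) = 3.62^0.65 = 2.3076.
Therefore n + g + δ = s / 2.3076 = 0.24 / 2.3076 = 0.1040, so δ = 0.1040 − 0.027 = 0.0770.

δ ≈ 0.077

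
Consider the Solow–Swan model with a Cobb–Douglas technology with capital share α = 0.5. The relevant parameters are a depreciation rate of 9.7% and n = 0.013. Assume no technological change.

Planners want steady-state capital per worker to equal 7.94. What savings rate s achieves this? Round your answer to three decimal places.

s ≈ 0.310

Steady state requires s·f(k) = (n + δ)·k, i.e. s·k^α = (n + δ)·k.
So s / (n + δ) = (k*)^(1−α) = 7.94^0.5 = 2.8178.
Therefore s = 2.8178 × (n + δ) = 2.8178 × 0.110 = 0.3100.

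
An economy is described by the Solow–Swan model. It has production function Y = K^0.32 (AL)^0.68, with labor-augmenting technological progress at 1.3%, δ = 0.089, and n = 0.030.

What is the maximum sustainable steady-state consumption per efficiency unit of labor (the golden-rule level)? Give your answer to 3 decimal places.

At the golden rule, f'(k) = n + g + δ, so α·k^(α−1) = n + g + δ and k_gold = (α/(n + g + δ))^(1/(1−α)).
k_gold = (0.32/0.132)^(1/0.68) = 2.4242^1.4706 ≈ 3.6774
c_gold = f(k_gold) − (n + g + δ)·k_gold = 1.5170 − 0.132×3.6774 ≈ 1.0316

c_gold ≈ 1.032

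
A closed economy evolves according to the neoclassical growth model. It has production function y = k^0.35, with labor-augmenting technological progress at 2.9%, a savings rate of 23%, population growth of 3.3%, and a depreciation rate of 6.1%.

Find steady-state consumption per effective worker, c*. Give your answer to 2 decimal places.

c* ≈ 1.08

At the steady state, Δk = 0, so s·k^α = (n + g + δ)·k.
Rearranging, k^(1−α) = s / (n + g + δ).
k^0.65 = 0.23 / (0.033 + 0.029 + 0.061) = 0.23 / 0.123 = 1.8699
k* = 1.8699^(1/0.65) ≈ 2.6193
y* = (k*)^α = 2.6193^0.35 ≈ 1.4008
c* = (1 − s)·y* = (1 − 0.23) × 1.4008 ≈ 1.0786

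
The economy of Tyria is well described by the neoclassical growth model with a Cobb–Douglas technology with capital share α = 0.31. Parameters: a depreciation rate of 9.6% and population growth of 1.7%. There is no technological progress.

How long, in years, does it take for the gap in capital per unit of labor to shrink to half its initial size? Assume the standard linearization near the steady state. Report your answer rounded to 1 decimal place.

Near the steady state the convergence rate is λ = (1 − α)(n + δ).
λ = (1 − 0.31) × 0.113 = 0.69 × 0.113 = 0.07797
Half-life = ln 2 / λ = 0.6931 / 0.07797 ≈ 8.89 years

half-life ≈ 8.9 years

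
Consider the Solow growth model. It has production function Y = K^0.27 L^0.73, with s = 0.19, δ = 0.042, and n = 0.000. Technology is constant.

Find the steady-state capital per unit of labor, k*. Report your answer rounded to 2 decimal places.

Steady state requires s·f(k) = (n + δ)·k, i.e. s·k^α = (n + δ)·k.
Dividing both sides by k: k^(1−α) = s / (n + δ).
k^0.73 = 0.19 / (0.000 + 0.042) = 0.19 / 0.042 = 4.5238
k* = 4.5238^(1/0.73) ≈ 7.9059

k* ≈ 7.91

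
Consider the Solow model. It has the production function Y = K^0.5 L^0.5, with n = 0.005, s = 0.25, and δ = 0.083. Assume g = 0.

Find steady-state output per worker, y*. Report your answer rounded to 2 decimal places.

y* = 2.84

Steady state requires s·f(k) = (n + δ)·k, i.e. s·k^α = (n + δ)·k.
Dividing both sides by k: k^(1−α) = s / (n + δ).
k^0.5 = 0.25 / (0.005 + 0.083) = 0.25 / 0.088 = 2.8409
k* = 2.8409^(1/0.5) ≈ 8.0707
y* = (k*)^α = 8.0707^0.5 ≈ 2.8409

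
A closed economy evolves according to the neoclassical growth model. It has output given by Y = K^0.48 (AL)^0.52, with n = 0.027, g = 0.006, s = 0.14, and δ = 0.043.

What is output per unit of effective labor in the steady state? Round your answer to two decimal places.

At the steady state, Δk = 0, so s·k^α = (n + g + δ)·k.
Rearranging, k^(1−α) = s / (n + g + δ).
k^0.52 = 0.14 / (0.027 + 0.006 + 0.043) = 0.14 / 0.076 = 1.8421
k* = 1.8421^(1/0.52) ≈ 3.2376
y* = (k*)^α = 3.2376^0.48 ≈ 1.7575

y* ≈ 1.76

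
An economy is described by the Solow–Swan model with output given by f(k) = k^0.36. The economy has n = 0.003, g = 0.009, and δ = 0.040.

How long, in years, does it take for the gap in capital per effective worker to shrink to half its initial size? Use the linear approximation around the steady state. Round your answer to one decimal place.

Near the steady state the convergence rate is λ = (1 − α)(n + g + δ).
λ = (1 − 0.36) × 0.052 = 0.64 × 0.052 = 0.03328
Half-life = ln 2 / λ = 0.6931 / 0.03328 ≈ 20.83 years

about 20.8 years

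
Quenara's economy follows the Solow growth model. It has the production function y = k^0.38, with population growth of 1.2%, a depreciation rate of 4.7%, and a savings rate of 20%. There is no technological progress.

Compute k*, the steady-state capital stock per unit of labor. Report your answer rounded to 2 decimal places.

Steady state requires s·f(k) = (n + δ)·k, i.e. s·k^α = (n + δ)·k.
Dividing both sides by k: k^(1−α) = s / (n + δ).
k^0.62 = 0.20 / (0.012 + 0.047) = 0.20 / 0.059 = 3.3898
k* = 3.3898^(1/0.62) ≈ 7.1634

k* ≈ 7.16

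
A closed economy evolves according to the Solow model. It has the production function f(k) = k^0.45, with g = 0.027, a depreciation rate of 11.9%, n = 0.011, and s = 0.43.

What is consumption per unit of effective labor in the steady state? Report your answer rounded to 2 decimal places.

c* = 1.30

Steady state requires s·f(k) = (n + g + δ)·k, i.e. s·k^α = (n + g + δ)·k.
Dividing both sides by k: k^(1−α) = s / (n + g + δ).
k^0.55 = 0.43 / (0.011 + 0.027 + 0.119) = 0.43 / 0.157 = 2.7389
k* = 2.7389^(1/0.55) ≈ 6.2459
y* = (k*)^α = 6.2459^0.45 ≈ 2.2804
c* = (1 − s)·y* = (1 − 0.43) × 2.2804 ≈ 1.2998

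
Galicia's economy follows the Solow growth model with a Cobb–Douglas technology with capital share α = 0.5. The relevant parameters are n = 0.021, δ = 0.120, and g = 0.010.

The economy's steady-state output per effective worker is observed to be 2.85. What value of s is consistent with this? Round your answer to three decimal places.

At the steady state, Δk = 0, so s·k^α = (n + g + δ)·k.
Since y* = [s/(n + g + δ)]^(α/(1−α)), we have s/(n + g + δ) = (y*)^((1−α)/α) = 2.85^1 = 2.8500.
Therefore s = 2.8500 × (n + g + δ) = 2.8500 × 0.151 = 0.4304.

s ≈ 0.430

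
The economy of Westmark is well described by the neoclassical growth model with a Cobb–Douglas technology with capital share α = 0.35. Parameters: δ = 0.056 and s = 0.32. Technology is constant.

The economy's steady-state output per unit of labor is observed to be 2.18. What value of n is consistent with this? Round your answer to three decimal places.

Steady state requires s·f(k) = (n + δ)·k, i.e. s·k^α = (n + δ)·k.
Since y* = [s/(n + δ)]^(α/(1−α)), we have s/(n + δ) = (y*)^((1−α)/α) = 2.18^1.8571 = 4.2516.
Therefore n + δ = s / 4.2516 = 0.32 / 4.2516 = 0.0753, so n = 0.0753 − 0.056 = 0.0193.

n ≈ 0.019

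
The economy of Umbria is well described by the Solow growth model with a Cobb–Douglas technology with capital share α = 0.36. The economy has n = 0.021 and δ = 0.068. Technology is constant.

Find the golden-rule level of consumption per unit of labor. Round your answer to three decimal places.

At the golden rule, f'(k) = n + δ, so α·k^(α−1) = n + δ and k_gold = (α/(n + δ))^(1/(1−α)).
k_gold = (0.36/0.089)^(1/0.64) = 4.0449^1.5625 ≈ 8.8776
c_gold = f(k_gold) − (n + δ)·k_gold = 2.1948 − 0.089×8.8776 ≈ 1.4047

c_gold ≈ 1.405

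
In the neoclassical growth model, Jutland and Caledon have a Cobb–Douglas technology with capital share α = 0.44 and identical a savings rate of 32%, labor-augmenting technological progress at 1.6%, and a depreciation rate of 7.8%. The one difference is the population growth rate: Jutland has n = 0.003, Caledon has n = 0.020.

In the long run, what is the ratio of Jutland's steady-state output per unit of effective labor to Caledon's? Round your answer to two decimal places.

Steady-state y* = [s/(n + g + δ)]^(α/(1−α)), so the ratio is [ (s_J/(n + g + δ)_J) / (s_C/(n + g + δ)_C) ]^0.7857.
s_J/(n + g + δ)_J = 0.32/0.097 = 3.2990; s_C/(n + g + δ)_C = 0.32/0.114 = 2.8070.
Ratio = (3.2990/2.8070)^0.7857 = 1.1753^0.7857 ≈ 1.1353

y*_J / y*_C ≈ 1.14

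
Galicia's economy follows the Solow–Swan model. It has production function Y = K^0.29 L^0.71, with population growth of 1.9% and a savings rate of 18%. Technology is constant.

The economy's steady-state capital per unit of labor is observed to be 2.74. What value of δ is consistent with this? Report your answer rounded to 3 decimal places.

δ ≈ 0.069

At the steady state, Δk = 0, so s·k^α = (n + δ)·k.
So s / (n + δ) = (k*)^(1−α) = 2.74^0.71 = 2.0455.
Therefore n + δ = s / 2.0455 = 0.18 / 2.0455 = 0.0880, so δ = 0.0880 − 0.019 = 0.0690.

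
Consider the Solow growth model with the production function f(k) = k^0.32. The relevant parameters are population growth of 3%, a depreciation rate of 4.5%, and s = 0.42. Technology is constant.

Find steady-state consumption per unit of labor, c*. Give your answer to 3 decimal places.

At the steady state, Δk = 0, so s·k^α = (n + δ)·k.
Dividing both sides by k: k^(1−α) = s / (n + δ).
k^0.68 = 0.42 / (0.030 + 0.045) = 0.42 / 0.075 = 5.6000
k* = 5.6000^(1/0.68) ≈ 12.5973
y* = (k*)^α = 12.5973^0.32 ≈ 2.2495
c* = (1 − s)·y* = (1 − 0.42) × 2.2495 ≈ 1.3047

c* ≈ 1.305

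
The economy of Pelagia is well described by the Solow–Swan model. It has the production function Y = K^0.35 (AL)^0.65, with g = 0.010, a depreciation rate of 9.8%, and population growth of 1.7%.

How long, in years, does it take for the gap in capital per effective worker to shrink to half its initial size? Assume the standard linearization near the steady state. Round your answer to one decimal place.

Near the steady state the convergence rate is λ = (1 − α)(n + g + δ).
λ = (1 − 0.35) × 0.125 = 0.65 × 0.125 = 0.08125
Half-life = ln 2 / λ = 0.6931 / 0.08125 ≈ 8.53 years

about 8.5 years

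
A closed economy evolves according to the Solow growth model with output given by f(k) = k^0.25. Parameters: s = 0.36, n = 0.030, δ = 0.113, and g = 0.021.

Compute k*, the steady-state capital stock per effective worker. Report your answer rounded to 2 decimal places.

k* = 2.85

Steady state requires s·f(k) = (n + g + δ)·k, i.e. s·k^α = (n + g + δ)·k.
Dividing both sides by k: k^(1−α) = s / (n + g + δ).
k^0.75 = 0.36 / (0.030 + 0.021 + 0.113) = 0.36 / 0.164 = 2.1951
k* = 2.1951^(1/0.75) ≈ 2.8528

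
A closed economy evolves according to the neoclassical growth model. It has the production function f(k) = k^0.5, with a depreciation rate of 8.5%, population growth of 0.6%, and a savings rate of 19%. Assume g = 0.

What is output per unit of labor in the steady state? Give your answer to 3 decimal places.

y* = 2.088

In steady state, investment equals break-even investment: s·k^α = (n + δ)·k.
Dividing both sides by k: k^(1−α) = s / (n + δ).
k^0.5 = 0.19 / (0.006 + 0.085) = 0.19 / 0.091 = 2.0879
k* = 2.0879^(1/0.5) ≈ 4.3593
y* = (k*)^α = 4.3593^0.5 ≈ 2.0879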